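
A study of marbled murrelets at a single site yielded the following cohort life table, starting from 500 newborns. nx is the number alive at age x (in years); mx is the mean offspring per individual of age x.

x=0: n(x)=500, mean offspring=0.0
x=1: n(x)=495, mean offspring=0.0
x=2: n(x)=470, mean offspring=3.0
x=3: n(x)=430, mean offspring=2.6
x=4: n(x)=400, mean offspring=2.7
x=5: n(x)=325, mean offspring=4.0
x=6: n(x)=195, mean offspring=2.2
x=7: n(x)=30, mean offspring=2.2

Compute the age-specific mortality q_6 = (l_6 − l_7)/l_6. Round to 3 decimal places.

0.846

lx = nx/n0 = nx/500: 1, 0.99, 0.94, 0.86, 0.8, 0.65, 0.39, 0.06
q_6 = (l_6 − l_7) / l_6 = (0.39 − 0.06) / 0.39
     = 0.33 / 0.39 = 0.846154… → 0.846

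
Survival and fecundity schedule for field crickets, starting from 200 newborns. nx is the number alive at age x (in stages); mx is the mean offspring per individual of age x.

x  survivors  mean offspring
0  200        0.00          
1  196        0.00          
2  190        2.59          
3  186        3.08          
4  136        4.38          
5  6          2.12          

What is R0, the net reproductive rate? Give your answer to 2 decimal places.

lx = nx/n0 = nx/200: 1, 0.98, 0.95, 0.93, 0.68, 0.03
lx·mx by age: 0, 0, 2.4605, 2.8644, 2.9784, 0.0636
R0 = Σ lx·mx = 8.3669 → 8.37

8.37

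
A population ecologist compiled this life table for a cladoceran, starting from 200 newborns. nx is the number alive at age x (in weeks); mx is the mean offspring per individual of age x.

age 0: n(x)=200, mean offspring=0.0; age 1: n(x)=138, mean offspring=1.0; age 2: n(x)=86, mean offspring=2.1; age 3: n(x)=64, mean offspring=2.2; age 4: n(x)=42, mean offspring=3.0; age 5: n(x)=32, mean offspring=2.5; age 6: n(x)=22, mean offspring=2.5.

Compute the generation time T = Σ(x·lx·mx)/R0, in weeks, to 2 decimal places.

2.99

lx = nx/n0 = nx/200: 1, 0.69, 0.43, 0.32, 0.21, 0.16, 0.11
lx·mx: 0, 0.69, 0.903, 0.704, 0.63, 0.4, 0.275 → R0 = 3.602
x·lx·mx: 0, 0.69, 1.806, 2.112, 2.52, 2, 1.65 → Σ = 10.778
T = 10.778 / 3.602 = 2.992227… → 2.99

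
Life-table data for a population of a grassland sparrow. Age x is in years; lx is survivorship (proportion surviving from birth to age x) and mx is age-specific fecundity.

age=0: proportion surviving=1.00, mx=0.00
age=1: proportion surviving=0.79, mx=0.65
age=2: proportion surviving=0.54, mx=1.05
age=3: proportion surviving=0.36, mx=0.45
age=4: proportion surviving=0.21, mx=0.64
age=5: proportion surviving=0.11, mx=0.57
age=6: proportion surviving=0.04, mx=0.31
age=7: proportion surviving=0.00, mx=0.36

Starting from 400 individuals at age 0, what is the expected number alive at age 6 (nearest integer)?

16

Expected survivors = N0 · l_6 = 400 × 0.04 = 16 → 16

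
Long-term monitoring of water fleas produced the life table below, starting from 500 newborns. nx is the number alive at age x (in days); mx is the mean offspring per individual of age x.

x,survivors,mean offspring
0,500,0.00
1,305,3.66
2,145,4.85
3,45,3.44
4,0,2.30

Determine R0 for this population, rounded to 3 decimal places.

3.949

lx = nx/n0 = nx/500: 1, 0.61, 0.29, 0.09, 0
lx·mx by age: 0, 2.2326, 1.4065, 0.3096, 0
R0 = Σ lx·mx = 3.9487 → 3.949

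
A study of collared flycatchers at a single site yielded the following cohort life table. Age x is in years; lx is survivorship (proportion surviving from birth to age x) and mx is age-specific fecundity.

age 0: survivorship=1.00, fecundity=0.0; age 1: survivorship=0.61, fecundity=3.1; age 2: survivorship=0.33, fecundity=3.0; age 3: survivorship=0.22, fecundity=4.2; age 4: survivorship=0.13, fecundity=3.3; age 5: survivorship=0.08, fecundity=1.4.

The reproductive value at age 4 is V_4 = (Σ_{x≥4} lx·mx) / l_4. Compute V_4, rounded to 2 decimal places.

4.16

lx·mx for x ≥ 4: 0.429, 0.112 → sum = 0.541
V_4 = 0.541 / l_4 = 0.541 / 0.13 = 4.161538… → 4.16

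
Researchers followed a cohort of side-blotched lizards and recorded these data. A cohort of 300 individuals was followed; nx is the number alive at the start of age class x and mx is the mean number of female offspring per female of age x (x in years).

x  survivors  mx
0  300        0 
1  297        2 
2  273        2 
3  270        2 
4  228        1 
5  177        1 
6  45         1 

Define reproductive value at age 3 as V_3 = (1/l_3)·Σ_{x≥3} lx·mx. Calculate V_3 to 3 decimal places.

3.667

lx = nx/n0 = nx/300: 1, 0.99, 0.91, 0.9, 0.76, 0.59, 0.15
lx·mx for x ≥ 3: 1.8, 0.76, 0.59, 0.15 → sum = 3.3
V_3 = 3.3 / l_3 = 3.3 / 0.9 = 3.666667… → 3.667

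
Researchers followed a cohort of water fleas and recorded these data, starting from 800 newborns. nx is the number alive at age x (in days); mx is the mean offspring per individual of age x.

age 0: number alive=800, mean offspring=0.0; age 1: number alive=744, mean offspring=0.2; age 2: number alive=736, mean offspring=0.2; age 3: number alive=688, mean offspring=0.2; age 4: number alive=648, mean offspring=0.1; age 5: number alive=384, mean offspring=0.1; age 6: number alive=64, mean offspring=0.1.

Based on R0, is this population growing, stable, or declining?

lx = nx/n0 = nx/800: 1, 0.93, 0.92, 0.86, 0.81, 0.48, 0.08
R0 = Σ lx·mx = 0 + 0.186 + 0.184 + 0.172 + 0.081 + 0.048 + 0.008 = 0.679
R0 < 1, so the population is declining.

declining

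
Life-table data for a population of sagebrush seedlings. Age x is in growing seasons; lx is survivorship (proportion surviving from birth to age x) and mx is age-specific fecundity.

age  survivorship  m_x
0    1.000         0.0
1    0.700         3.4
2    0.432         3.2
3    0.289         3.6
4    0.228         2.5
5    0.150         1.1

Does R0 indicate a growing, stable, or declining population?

growing

R0 = Σ lx·mx = 0 + 2.38 + 1.3824 + 1.0404 + 0.57 + 0.165 = 5.5378
R0 > 1, so the population is growing.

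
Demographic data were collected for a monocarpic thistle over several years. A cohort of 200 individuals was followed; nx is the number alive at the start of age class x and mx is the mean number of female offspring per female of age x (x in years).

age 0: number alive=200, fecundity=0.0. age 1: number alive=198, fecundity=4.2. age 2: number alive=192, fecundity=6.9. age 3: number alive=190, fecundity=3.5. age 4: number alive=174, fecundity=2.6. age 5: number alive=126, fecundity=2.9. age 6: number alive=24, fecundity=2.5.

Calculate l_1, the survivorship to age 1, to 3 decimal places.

l_1 = n_1/n_0 = 198/200 = 0.99 → 0.990

0.990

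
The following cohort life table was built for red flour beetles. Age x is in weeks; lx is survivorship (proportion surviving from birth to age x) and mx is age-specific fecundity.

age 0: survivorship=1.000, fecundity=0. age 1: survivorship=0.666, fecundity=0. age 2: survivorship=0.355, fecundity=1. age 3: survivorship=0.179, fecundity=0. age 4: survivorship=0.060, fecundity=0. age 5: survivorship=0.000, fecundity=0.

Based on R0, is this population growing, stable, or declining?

R0 = Σ lx·mx = 0 + 0 + 0.355 + 0 + 0 + 0 = 0.355
R0 < 1, so the population is declining.

declining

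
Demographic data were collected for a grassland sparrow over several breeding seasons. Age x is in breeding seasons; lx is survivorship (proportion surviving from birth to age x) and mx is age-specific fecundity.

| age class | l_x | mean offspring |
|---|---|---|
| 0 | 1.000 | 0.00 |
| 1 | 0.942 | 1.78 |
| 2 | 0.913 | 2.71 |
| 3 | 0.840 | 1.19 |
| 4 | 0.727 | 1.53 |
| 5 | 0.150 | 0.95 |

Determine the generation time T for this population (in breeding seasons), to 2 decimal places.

lx·mx: 0, 1.67676, 2.47423, 0.9996, 1.11231, 0.1425 → R0 = 6.4054
x·lx·mx: 0, 1.67676, 4.94846, 2.9988, 4.44924, 0.7125 → Σ = 14.78576
T = 14.78576 / 6.4054 = 2.308327… → 2.31

2.31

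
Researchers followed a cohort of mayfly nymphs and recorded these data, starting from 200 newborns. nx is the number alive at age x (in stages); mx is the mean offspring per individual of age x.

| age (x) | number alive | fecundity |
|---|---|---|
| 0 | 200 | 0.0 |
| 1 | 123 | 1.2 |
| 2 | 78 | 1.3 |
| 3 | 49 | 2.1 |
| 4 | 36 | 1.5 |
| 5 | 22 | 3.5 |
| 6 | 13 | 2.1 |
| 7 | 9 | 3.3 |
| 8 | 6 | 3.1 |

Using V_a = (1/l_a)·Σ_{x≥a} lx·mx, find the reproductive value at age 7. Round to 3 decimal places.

lx = nx/n0 = nx/200: 1, 0.615, 0.39, 0.245, 0.18, 0.11, 0.065, 0.045, 0.03
lx·mx for x ≥ 7: 0.1485, 0.093 → sum = 0.2415
V_7 = 0.2415 / l_7 = 0.2415 / 0.045 = 5.366667… → 5.367

5.367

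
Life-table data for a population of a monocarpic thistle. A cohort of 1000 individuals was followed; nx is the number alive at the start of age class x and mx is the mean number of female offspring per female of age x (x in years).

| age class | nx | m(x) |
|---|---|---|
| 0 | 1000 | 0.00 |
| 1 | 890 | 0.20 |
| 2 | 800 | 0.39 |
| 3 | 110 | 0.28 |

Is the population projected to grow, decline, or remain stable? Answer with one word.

lx = nx/n0 = nx/1000: 1, 0.89, 0.8, 0.11
R0 = Σ lx·mx = 0 + 0.178 + 0.312 + 0.0308 = 0.5208
R0 < 1, so the population is declining.

declining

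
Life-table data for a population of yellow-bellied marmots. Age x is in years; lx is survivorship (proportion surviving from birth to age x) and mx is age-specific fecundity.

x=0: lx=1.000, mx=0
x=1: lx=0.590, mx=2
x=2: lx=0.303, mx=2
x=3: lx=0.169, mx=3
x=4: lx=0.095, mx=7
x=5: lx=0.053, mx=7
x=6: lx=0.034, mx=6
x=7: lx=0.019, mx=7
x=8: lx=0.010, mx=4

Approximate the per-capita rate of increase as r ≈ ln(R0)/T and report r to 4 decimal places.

0.4453

R0 = Σ lx·mx = 0 + 1.18 + 0.606 + 0.507 + 0.665 + 0.371 + 0.204 + 0.133 + 0.04 = 3.706
Σ x·lx·mx = 10.903; T = 10.903/3.706 = 2.94199…
r ≈ ln(R0)/T = ln(3.706)/2.94199… = 0.445262… → 0.4453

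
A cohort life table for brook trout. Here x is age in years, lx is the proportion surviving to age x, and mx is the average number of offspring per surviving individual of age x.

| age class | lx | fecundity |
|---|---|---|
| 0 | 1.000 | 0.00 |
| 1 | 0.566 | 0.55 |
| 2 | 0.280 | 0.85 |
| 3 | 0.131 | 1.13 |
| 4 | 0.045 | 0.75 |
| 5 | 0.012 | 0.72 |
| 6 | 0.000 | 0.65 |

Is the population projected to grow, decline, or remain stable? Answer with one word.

R0 = Σ lx·mx = 0 + 0.3113 + 0.238 + 0.14803 + 0.03375 + 0.00864 + 0 = 0.73972
R0 < 1, so the population is declining.

declining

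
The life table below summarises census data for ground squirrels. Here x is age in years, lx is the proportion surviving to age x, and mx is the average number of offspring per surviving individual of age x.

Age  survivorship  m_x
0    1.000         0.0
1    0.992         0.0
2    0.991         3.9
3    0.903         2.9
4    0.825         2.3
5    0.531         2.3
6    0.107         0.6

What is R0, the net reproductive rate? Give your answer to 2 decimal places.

lx·mx by age: 0, 0, 3.8649, 2.6187, 1.8975, 1.2213, 0.0642
R0 = Σ lx·mx = 9.6666 → 9.67

9.67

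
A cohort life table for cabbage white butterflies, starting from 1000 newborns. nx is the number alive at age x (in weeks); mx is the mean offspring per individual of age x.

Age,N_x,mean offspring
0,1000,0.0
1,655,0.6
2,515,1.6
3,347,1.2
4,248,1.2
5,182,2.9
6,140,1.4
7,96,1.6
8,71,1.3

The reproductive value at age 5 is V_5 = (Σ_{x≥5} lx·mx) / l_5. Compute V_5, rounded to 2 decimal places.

5.33

lx = nx/n0 = nx/1000: 1, 0.655, 0.515, 0.347, 0.248, 0.182, 0.14, 0.096, 0.071
lx·mx for x ≥ 5: 0.5278, 0.196, 0.1536, 0.0923 → sum = 0.9697
V_5 = 0.9697 / l_5 = 0.9697 / 0.182 = 5.328022… → 5.33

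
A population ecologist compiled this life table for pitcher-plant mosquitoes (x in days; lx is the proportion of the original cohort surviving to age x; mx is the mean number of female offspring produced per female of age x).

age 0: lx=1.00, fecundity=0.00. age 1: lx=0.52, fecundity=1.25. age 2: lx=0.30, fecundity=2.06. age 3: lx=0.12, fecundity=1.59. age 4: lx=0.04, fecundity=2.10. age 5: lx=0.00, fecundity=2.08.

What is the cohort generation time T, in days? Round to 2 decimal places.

1.81

lx·mx: 0, 0.65, 0.618, 0.1908, 0.084, 0 → R0 = 1.5428
x·lx·mx: 0, 0.65, 1.236, 0.5724, 0.336, 0 → Σ = 2.7944
T = 2.7944 / 1.5428 = 1.811252… → 1.81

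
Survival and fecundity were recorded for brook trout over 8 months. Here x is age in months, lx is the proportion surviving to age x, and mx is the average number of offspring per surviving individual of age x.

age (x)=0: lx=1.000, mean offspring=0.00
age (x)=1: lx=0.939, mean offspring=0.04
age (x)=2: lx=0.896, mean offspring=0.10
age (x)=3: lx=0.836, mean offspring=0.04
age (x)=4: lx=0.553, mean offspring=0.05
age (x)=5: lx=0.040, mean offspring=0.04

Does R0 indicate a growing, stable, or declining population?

declining

R0 = Σ lx·mx = 0 + 0.03756 + 0.0896 + 0.03344 + 0.02765 + 0.0016 = 0.18985
R0 < 1, so the population is declining.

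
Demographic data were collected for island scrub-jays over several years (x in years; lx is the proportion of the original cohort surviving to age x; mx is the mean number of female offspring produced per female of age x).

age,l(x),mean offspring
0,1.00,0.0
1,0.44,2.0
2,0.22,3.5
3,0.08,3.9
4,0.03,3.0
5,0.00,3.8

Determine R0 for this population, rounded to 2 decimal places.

2.05

lx·mx by age: 0, 0.88, 0.77, 0.312, 0.09, 0
R0 = Σ lx·mx = 2.052 → 2.05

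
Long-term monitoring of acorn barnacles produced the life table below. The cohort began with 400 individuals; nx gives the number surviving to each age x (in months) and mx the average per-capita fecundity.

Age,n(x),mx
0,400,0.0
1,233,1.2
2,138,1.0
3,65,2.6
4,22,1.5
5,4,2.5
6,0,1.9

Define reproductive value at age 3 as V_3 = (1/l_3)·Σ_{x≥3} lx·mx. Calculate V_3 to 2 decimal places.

3.26

lx = nx/n0 = nx/400: 1, 0.5825, 0.345, 0.1625, 0.055, 0.01, 0
lx·mx for x ≥ 3: 0.4225, 0.0825, 0.025, 0 → sum = 0.53
V_3 = 0.53 / l_3 = 0.53 / 0.1625 = 3.261538… → 3.26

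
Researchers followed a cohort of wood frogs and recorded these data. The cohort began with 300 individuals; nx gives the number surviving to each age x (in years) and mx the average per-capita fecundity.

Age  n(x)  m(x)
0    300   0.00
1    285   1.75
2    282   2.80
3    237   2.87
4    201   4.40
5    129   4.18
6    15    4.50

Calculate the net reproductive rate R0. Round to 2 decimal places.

11.53

lx = nx/n0 = nx/300: 1, 0.95, 0.94, 0.79, 0.67, 0.43, 0.05
lx·mx by age: 0, 1.6625, 2.632, 2.2673, 2.948, 1.7974, 0.225
R0 = Σ lx·mx = 11.5322 → 11.53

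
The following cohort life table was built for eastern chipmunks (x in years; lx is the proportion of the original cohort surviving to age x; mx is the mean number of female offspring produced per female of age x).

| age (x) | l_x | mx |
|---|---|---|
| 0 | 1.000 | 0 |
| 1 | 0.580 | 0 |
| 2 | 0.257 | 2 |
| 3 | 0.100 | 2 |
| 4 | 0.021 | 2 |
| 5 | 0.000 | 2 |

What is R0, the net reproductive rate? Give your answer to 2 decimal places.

0.76

lx·mx by age: 0, 0, 0.514, 0.2, 0.042, 0
R0 = Σ lx·mx = 0.756 → 0.76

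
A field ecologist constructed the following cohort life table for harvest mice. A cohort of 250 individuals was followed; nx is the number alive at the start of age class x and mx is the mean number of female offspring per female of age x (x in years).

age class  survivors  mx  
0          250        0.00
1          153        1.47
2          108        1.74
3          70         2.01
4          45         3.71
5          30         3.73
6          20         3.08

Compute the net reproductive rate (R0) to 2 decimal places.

lx = nx/n0 = nx/250: 1, 0.612, 0.432, 0.28, 0.18, 0.12, 0.08
lx·mx by age: 0, 0.89964, 0.75168, 0.5628, 0.6678, 0.4476, 0.2464
R0 = Σ lx·mx = 3.57592 → 3.58

3.58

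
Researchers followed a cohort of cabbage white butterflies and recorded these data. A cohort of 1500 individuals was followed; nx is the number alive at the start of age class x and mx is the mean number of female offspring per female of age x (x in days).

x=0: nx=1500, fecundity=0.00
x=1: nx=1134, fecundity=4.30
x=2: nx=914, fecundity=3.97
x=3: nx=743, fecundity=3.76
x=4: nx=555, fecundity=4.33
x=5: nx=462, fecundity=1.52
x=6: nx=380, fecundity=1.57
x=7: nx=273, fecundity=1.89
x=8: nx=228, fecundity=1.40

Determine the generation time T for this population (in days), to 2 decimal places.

lx = nx/n0 = nx/1500: 1, 0.756, 0.60933…, 0.49533…, 0.37, 0.308, 0.25333…, 0.182, 0.152
lx·mx: 0, 3.2508, 2.419053…, 1.862453…, 1.6021, 0.46816, 0.397733…, 0.34398, 0.2128 → R0 = 10.55708…
x·lx·mx: 0, 3.2508, 4.838107…, 5.58736…, 6.4084, 2.3408, 2.3864…, 2.40786, 1.7024 → Σ = 28.922127…
T = 28.922127… / 10.55708… = 2.739595… → 2.74

2.74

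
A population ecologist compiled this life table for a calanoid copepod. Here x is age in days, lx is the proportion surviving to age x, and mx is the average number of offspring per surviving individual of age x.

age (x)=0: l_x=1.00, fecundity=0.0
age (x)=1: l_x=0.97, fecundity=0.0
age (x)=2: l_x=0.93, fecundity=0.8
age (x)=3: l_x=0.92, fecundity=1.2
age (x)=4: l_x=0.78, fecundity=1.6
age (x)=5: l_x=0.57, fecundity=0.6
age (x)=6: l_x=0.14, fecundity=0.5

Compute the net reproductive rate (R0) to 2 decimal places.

3.51

lx·mx by age: 0, 0, 0.744, 1.104, 1.248, 0.342, 0.07
R0 = Σ lx·mx = 3.508 → 3.51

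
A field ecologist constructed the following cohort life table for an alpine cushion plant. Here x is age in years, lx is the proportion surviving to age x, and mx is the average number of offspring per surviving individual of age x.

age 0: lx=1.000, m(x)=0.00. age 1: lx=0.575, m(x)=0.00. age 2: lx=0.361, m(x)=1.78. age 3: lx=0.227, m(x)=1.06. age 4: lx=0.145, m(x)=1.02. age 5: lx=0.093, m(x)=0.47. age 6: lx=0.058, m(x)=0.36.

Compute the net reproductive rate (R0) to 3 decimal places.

1.096

lx·mx by age: 0, 0, 0.64258, 0.24062, 0.1479, 0.04371, 0.02088
R0 = Σ lx·mx = 1.09569 → 1.096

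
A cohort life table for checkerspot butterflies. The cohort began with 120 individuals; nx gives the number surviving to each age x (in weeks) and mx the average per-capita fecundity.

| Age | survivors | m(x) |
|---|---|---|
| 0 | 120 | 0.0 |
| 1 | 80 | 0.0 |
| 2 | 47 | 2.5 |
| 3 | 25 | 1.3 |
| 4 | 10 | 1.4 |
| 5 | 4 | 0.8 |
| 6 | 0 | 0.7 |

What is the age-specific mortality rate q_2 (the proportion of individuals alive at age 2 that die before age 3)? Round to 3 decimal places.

lx = nx/n0 = nx/120: 1, 0.66667…, 0.39167…, 0.20833…, 0.08333…, 0.03333…, 0
q_2 = (l_2 − l_3) / l_2 = (0.391667… − 0.208333…) / 0.391667…
     = 0.183333… / 0.391667… = 0.468085… → 0.468

0.468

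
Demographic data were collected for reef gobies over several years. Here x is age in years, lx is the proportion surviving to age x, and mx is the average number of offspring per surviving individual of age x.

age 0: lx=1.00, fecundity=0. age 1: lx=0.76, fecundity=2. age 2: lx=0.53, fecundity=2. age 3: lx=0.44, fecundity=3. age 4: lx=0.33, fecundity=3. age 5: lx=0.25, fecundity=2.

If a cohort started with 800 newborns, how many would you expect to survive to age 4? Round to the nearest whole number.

264

Expected survivors = N0 · l_4 = 800 × 0.33 = 264 → 264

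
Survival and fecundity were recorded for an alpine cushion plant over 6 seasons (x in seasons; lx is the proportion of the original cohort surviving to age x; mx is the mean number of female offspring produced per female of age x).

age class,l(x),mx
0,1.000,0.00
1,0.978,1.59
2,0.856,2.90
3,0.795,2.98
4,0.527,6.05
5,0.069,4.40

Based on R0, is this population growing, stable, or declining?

growing

R0 = Σ lx·mx = 0 + 1.55502 + 2.4824 + 2.3691 + 3.18835 + 0.3036 = 9.89847
R0 > 1, so the population is growing.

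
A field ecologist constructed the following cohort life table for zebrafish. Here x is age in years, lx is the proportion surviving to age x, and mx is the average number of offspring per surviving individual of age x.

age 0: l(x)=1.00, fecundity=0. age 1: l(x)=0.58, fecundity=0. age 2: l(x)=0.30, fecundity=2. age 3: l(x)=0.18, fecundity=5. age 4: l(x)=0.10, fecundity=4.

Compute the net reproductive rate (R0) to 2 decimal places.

1.90

lx·mx by age: 0, 0, 0.6, 0.9, 0.4
R0 = Σ lx·mx = 1.9 → 1.90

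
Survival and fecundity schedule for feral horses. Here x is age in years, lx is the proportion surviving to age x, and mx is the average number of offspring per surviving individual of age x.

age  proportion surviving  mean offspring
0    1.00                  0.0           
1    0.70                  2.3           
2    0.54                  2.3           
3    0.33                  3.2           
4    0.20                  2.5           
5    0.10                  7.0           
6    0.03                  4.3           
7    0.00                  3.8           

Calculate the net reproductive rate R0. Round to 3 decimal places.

lx·mx by age: 0, 1.61, 1.242, 1.056, 0.5, 0.7, 0.129, 0
R0 = Σ lx·mx = 5.237 → 5.237

5.237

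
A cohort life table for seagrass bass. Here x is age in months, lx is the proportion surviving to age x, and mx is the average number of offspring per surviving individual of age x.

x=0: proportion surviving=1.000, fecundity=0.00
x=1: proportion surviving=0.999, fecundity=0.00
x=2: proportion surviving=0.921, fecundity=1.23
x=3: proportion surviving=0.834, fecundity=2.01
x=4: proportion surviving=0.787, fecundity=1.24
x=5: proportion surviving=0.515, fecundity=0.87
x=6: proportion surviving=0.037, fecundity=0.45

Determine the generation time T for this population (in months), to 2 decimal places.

3.19

lx·mx: 0, 0, 1.13283, 1.67634, 0.97588, 0.44805, 0.01665 → R0 = 4.24975
x·lx·mx: 0, 0, 2.26566, 5.02902, 3.90352, 2.24025, 0.0999 → Σ = 13.53835
T = 13.53835 / 4.24975 = 3.185682… → 3.19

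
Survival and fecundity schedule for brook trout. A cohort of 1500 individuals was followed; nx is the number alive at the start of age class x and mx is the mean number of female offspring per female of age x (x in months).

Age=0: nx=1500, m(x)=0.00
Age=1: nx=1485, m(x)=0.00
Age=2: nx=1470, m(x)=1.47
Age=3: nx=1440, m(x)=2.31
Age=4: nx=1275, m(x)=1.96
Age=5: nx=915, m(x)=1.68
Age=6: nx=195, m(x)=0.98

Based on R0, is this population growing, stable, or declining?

growing

lx = nx/n0 = nx/1500: 1, 0.99, 0.98, 0.96, 0.85, 0.61, 0.13
R0 = Σ lx·mx = 0 + 0 + 1.4406 + 2.2176 + 1.666 + 1.0248 + 0.1274 = 6.4764
R0 > 1, so the population is growing.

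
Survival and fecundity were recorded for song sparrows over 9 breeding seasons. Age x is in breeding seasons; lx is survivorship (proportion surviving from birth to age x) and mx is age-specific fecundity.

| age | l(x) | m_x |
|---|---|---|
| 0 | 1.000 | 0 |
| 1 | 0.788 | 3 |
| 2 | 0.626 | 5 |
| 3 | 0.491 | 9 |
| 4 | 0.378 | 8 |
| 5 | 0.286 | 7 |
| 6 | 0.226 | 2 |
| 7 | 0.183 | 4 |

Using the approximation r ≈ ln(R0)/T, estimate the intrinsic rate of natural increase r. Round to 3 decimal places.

R0 = Σ lx·mx = 0 + 2.364 + 3.13 + 4.419 + 3.024 + 2.002 + 0.452 + 0.732 = 16.123
Σ x·lx·mx = 51.823; T = 51.823/16.123 = 3.21423…
r ≈ ln(R0)/T = ln(16.123)/3.21423… = 0.86498… → 0.865

0.865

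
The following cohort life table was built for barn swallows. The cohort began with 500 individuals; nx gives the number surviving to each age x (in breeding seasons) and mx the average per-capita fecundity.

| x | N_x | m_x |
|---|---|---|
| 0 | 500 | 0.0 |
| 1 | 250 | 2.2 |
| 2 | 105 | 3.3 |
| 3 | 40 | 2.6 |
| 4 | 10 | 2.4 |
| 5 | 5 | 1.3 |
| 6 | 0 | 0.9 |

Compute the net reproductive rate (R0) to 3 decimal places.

lx = nx/n0 = nx/500: 1, 0.5, 0.21, 0.08, 0.02, 0.01, 0
lx·mx by age: 0, 1.1, 0.693, 0.208, 0.048, 0.013, 0
R0 = Σ lx·mx = 2.062 → 2.062

2.062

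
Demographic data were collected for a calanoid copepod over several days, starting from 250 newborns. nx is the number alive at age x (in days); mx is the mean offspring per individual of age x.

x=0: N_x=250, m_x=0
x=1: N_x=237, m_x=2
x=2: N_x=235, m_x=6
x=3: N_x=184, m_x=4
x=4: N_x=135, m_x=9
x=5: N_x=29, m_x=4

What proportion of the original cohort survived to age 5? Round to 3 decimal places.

l_5 = n_5/n_0 = 29/250 = 0.116 → 0.116

0.116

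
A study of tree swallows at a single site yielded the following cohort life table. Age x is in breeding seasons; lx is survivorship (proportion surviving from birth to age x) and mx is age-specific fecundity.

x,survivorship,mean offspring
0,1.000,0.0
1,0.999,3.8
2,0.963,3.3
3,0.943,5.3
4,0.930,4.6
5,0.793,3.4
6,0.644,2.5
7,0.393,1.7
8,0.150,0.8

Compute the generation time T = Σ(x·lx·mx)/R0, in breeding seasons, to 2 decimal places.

lx·mx: 0, 3.7962, 3.1779, 4.9979, 4.278, 2.6962, 1.61, 0.6681, 0.12 → R0 = 21.3443
x·lx·mx: 0, 3.7962, 6.3558, 14.9937, 17.112, 13.481, 9.66, 4.6767, 0.96 → Σ = 71.0354
T = 71.0354 / 21.3443 = 3.328074… → 3.33

3.33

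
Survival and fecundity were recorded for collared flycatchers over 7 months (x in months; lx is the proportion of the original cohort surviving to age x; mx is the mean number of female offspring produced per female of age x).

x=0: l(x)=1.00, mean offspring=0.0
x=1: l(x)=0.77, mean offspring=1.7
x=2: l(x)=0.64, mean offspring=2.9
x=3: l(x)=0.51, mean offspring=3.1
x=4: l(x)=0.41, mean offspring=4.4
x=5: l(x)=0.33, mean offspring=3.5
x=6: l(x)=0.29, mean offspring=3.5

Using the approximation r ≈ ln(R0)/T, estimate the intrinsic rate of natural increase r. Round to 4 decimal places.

R0 = Σ lx·mx = 0 + 1.309 + 1.856 + 1.581 + 1.804 + 1.155 + 1.015 = 8.72
Σ x·lx·mx = 28.845; T = 28.845/8.72 = 3.30791…
r ≈ ln(R0)/T = ln(8.72)/3.30791… = 0.654678… → 0.6547

0.6547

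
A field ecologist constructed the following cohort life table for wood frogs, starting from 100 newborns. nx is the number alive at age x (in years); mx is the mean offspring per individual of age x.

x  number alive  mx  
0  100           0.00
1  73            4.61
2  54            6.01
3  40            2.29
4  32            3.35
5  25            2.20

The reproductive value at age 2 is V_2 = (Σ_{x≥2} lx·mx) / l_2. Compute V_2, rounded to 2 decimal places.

10.71

lx = nx/n0 = nx/100: 1, 0.73, 0.54, 0.4, 0.32, 0.25
lx·mx for x ≥ 2: 3.2454, 0.916, 1.072, 0.55 → sum = 5.7834
V_2 = 5.7834 / l_2 = 5.7834 / 0.54 = 10.71 → 10.71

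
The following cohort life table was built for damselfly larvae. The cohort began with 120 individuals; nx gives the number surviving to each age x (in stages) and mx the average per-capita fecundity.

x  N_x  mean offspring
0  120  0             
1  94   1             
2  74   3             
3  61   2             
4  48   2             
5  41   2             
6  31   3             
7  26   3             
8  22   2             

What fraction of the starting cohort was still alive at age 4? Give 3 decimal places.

l_4 = n_4/n_0 = 48/120 = 0.4 → 0.400

0.400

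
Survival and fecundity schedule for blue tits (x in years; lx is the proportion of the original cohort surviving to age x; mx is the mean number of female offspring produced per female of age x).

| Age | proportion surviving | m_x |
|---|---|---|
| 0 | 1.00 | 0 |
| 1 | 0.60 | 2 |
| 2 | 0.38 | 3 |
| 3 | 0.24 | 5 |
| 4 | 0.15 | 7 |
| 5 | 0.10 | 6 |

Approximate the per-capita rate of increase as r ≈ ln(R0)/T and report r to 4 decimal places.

R0 = Σ lx·mx = 0 + 1.2 + 1.14 + 1.2 + 1.05 + 0.6 = 5.19
Σ x·lx·mx = 14.28; T = 14.28/5.19 = 2.75145…
r ≈ ln(R0)/T = ln(5.19)/2.75145… = 0.598498… → 0.5985

0.5985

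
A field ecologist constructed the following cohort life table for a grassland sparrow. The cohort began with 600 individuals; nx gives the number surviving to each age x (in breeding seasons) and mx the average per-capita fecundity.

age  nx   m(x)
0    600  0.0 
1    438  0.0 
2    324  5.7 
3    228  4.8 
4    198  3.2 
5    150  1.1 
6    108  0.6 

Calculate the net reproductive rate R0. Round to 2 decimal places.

6.34

lx = nx/n0 = nx/600: 1, 0.73, 0.54, 0.38, 0.33, 0.25, 0.18
lx·mx by age: 0, 0, 3.078, 1.824, 1.056, 0.275, 0.108
R0 = Σ lx·mx = 6.341 → 6.34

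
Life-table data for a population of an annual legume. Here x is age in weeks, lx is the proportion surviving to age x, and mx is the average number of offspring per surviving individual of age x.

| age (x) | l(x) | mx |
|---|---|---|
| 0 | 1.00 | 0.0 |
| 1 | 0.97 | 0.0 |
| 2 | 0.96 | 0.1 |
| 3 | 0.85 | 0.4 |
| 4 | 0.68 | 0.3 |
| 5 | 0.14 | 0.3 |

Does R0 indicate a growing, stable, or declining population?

R0 = Σ lx·mx = 0 + 0 + 0.096 + 0.34 + 0.204 + 0.042 = 0.682
R0 < 1, so the population is declining.

declining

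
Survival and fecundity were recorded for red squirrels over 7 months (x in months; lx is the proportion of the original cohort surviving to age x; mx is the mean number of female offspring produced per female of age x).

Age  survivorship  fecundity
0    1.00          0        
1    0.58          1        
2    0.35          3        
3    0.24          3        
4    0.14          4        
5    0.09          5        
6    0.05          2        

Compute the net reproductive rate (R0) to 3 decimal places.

3.460

lx·mx by age: 0, 0.58, 1.05, 0.72, 0.56, 0.45, 0.1
R0 = Σ lx·mx = 3.46 → 3.460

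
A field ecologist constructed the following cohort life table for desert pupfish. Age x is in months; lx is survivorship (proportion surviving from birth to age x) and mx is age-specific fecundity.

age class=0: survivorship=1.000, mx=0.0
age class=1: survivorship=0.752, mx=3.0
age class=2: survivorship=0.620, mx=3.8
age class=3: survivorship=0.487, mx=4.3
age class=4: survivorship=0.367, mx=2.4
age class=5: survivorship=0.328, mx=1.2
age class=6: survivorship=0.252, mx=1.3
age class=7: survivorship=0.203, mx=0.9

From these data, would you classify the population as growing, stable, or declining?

growing

R0 = Σ lx·mx = 0 + 2.256 + 2.356 + 2.0941 + 0.8808 + 0.3936 + 0.3276 + 0.1827 = 8.4908
R0 > 1, so the population is growing.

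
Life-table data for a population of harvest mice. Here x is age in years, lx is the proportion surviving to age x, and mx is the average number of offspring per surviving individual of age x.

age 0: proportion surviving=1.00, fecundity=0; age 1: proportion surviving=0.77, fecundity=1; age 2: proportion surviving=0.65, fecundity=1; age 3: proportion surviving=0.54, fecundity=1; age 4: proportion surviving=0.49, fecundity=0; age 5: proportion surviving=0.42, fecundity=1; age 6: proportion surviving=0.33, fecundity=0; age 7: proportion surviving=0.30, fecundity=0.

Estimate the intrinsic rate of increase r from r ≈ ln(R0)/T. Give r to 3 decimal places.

0.356

R0 = Σ lx·mx = 0 + 0.77 + 0.65 + 0.54 + 0 + 0.42 + 0 + 0 = 2.38
Σ x·lx·mx = 5.79; T = 5.79/2.38 = 2.43277…
r ≈ ln(R0)/T = ln(2.38)/2.43277… = 0.35642… → 0.356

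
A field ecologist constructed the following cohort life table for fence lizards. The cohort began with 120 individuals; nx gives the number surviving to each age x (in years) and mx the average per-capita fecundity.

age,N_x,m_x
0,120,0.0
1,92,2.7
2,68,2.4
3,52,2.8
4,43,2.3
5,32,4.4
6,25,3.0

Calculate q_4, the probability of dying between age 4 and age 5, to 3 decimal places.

0.256

lx = nx/n0 = nx/120: 1, 0.76667…, 0.56667…, 0.43333…, 0.35833…, 0.26667…, 0.20833…
q_4 = (l_4 − l_5) / l_4 = (0.358333… − 0.266667…) / 0.358333…
     = 0.091667… / 0.358333… = 0.255814… → 0.256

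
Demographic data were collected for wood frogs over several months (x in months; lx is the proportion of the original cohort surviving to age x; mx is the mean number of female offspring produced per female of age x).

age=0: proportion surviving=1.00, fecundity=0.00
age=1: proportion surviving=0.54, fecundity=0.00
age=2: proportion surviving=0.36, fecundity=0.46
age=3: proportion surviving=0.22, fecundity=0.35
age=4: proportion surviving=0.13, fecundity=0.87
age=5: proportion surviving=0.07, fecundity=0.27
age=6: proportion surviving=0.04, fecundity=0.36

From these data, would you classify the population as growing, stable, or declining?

declining

R0 = Σ lx·mx = 0 + 0 + 0.1656 + 0.077 + 0.1131 + 0.0189 + 0.0144 = 0.389
R0 < 1, so the population is declining.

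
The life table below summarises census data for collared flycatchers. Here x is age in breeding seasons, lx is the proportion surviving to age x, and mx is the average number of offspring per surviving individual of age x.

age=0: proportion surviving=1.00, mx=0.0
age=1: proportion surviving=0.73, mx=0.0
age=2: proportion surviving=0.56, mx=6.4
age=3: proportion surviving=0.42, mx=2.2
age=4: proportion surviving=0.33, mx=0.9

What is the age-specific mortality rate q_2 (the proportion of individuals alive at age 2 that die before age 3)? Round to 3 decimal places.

0.250

q_2 = (l_2 − l_3) / l_2 = (0.56 − 0.42) / 0.56
     = 0.14 / 0.56 = 0.25 → 0.250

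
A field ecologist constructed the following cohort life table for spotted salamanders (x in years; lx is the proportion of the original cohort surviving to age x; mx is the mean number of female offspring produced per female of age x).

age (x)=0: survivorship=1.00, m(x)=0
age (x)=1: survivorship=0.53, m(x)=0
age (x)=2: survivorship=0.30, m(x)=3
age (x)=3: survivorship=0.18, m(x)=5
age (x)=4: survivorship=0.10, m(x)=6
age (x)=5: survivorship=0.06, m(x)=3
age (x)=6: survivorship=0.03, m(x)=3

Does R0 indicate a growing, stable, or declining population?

R0 = Σ lx·mx = 0 + 0 + 0.9 + 0.9 + 0.6 + 0.18 + 0.09 = 2.67
R0 > 1, so the population is growing.

growing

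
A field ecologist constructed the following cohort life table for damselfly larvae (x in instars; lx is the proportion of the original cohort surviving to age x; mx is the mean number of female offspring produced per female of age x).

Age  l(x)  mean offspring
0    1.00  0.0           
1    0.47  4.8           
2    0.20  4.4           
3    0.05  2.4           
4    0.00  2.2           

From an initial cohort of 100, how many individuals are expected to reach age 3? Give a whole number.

5

Expected survivors = N0 · l_3 = 100 × 0.05 = 5 → 5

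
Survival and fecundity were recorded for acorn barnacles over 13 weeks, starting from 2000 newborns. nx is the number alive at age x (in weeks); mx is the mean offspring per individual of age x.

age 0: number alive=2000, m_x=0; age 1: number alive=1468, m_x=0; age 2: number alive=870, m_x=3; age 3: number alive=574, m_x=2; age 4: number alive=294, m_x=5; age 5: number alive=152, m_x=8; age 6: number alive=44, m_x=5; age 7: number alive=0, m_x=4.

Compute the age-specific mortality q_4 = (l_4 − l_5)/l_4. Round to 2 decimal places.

lx = nx/n0 = nx/2000: 1, 0.734, 0.435, 0.287, 0.147, 0.076, 0.022, 0
q_4 = (l_4 − l_5) / l_4 = (0.147 − 0.076) / 0.147
     = 0.071 / 0.147 = 0.482993… → 0.48

0.48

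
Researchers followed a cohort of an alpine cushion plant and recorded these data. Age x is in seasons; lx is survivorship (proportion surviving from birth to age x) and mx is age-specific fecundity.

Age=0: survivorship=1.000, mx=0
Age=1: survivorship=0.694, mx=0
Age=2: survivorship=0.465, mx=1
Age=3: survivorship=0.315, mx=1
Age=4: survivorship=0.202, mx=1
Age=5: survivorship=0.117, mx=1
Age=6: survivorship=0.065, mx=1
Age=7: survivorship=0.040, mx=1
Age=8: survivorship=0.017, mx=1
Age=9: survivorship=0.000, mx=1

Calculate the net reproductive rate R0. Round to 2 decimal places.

lx·mx by age: 0, 0, 0.465, 0.315, 0.202, 0.117, 0.065, 0.04, 0.017, 0
R0 = Σ lx·mx = 1.221 → 1.22

1.22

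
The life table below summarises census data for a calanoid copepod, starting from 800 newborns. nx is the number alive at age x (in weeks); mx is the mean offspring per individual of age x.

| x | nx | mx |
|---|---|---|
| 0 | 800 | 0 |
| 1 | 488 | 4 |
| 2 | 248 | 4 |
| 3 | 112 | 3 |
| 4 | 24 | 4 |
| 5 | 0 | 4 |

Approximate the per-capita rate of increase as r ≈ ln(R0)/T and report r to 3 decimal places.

lx = nx/n0 = nx/800: 1, 0.61, 0.31, 0.14, 0.03, 0
R0 = Σ lx·mx = 0 + 2.44 + 1.24 + 0.42 + 0.12 + 0 = 4.22
Σ x·lx·mx = 6.66; T = 6.66/4.22 = 1.5782…
r ≈ ln(R0)/T = ln(4.22)/1.5782… = 0.91233… → 0.912

0.912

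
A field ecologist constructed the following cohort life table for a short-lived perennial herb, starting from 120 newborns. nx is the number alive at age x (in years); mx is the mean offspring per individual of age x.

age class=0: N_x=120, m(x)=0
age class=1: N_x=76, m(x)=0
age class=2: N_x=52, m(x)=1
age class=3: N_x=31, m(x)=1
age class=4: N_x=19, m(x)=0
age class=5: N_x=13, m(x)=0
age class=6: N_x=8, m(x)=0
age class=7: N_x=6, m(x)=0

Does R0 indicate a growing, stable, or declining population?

lx = nx/n0 = nx/120: 1, 0.63333…, 0.43333…, 0.25833…, 0.15833…, 0.10833…, 0.06667…, 0.05
R0 = Σ lx·mx = 0 + 0 + 0.433333… + 0.258333… + 0 + 0 + 0 + 0 = 0.691667…
R0 < 1, so the population is declining.

declining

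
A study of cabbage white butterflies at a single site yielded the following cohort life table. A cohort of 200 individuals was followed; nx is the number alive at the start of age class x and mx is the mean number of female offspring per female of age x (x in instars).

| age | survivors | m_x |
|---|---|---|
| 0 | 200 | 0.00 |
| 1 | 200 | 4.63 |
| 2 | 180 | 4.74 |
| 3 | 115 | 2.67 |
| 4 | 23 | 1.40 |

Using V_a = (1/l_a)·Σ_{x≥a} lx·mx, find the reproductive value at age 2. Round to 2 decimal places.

lx = nx/n0 = nx/200: 1, 1, 0.9, 0.575, 0.115
lx·mx for x ≥ 2: 4.266, 1.53525, 0.161 → sum = 5.96225
V_2 = 5.96225 / l_2 = 5.96225 / 0.9 = 6.624722… → 6.62

6.62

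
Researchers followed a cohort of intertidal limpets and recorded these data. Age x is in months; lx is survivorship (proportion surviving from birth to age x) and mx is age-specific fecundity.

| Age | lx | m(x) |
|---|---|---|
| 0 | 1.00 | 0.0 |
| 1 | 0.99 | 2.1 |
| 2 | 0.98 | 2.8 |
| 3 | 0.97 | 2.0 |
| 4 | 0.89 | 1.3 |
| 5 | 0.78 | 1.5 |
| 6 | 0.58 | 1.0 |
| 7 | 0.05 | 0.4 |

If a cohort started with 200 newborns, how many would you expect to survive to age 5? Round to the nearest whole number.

156

Expected survivors = N0 · l_5 = 200 × 0.78 = 156 → 156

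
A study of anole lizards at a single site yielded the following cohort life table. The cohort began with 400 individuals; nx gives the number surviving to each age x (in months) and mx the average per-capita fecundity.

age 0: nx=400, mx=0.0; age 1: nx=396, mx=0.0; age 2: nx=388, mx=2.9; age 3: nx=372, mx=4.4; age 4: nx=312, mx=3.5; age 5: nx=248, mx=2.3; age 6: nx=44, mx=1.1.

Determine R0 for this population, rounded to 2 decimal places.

lx = nx/n0 = nx/400: 1, 0.99, 0.97, 0.93, 0.78, 0.62, 0.11
lx·mx by age: 0, 0, 2.813, 4.092, 2.73, 1.426, 0.121
R0 = Σ lx·mx = 11.182 → 11.18

11.18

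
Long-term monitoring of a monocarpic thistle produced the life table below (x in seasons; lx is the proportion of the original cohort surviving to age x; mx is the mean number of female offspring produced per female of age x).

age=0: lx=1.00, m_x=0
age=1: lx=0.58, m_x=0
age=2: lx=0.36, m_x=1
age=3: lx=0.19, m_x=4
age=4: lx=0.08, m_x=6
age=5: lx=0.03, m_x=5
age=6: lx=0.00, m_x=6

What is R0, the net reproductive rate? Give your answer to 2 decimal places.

lx·mx by age: 0, 0, 0.36, 0.76, 0.48, 0.15, 0
R0 = Σ lx·mx = 1.75 → 1.75

1.75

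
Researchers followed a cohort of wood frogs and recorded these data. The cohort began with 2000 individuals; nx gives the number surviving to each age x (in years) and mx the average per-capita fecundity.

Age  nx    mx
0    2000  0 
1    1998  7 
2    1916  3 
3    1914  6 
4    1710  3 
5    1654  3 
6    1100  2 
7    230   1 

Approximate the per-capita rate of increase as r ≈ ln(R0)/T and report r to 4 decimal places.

1.1238

lx = nx/n0 = nx/2000: 1, 0.999, 0.958, 0.957, 0.855, 0.827, 0.55, 0.115
R0 = Σ lx·mx = 0 + 6.993 + 2.874 + 5.742 + 2.565 + 2.481 + 1.1 + 0.115 = 21.87
Σ x·lx·mx = 60.037; T = 60.037/21.87 = 2.74518…
r ≈ ln(R0)/T = ln(21.87)/2.74518… = 1.123832… → 1.1238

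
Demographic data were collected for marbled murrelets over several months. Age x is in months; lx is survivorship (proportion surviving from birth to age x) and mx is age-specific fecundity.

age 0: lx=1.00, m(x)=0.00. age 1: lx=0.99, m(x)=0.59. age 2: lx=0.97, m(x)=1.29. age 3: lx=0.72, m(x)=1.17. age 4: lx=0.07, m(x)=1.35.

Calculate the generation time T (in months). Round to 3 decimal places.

2.161

lx·mx: 0, 0.5841, 1.2513, 0.8424, 0.0945 → R0 = 2.7723
x·lx·mx: 0, 0.5841, 2.5026, 2.5272, 0.378 → Σ = 5.9919
T = 5.9919 / 2.7723 = 2.161346… → 2.161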